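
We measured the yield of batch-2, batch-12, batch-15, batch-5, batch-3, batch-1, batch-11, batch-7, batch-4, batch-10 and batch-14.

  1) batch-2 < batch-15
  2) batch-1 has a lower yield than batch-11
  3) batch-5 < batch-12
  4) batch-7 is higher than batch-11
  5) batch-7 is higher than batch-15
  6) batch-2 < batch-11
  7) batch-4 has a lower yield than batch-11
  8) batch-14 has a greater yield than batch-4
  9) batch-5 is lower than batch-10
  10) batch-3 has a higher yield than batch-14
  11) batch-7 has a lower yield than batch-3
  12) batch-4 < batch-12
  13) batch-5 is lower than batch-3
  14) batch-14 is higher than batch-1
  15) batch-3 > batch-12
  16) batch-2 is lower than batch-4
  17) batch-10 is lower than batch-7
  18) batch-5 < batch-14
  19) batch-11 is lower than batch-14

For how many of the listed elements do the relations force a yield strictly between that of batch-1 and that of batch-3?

The relations place batch-1 below batch-3. An element lies strictly between them when it is forced above batch-1 and also forced below batch-3.
Above batch-1: {batch-11, batch-14, batch-7}. Below batch-3: {batch-2, batch-4, batch-11, batch-5, batch-14, batch-15, batch-10, batch-12, batch-7}.
Intersection: {batch-11, batch-14, batch-7} — 3.

3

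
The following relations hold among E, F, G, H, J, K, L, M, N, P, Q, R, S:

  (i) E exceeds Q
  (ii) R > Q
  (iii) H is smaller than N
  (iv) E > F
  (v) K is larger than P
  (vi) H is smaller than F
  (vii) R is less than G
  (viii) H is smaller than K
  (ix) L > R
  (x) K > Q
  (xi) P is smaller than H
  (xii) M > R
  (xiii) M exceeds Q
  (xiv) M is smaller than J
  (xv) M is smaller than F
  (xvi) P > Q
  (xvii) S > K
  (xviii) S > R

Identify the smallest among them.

Chaining upward from Q: directly above it, P, R, M, K, E; then L, G, H, J, F, S; then N.
That covers every other element, and nothing is given below Q, so Q is the smallest.

Q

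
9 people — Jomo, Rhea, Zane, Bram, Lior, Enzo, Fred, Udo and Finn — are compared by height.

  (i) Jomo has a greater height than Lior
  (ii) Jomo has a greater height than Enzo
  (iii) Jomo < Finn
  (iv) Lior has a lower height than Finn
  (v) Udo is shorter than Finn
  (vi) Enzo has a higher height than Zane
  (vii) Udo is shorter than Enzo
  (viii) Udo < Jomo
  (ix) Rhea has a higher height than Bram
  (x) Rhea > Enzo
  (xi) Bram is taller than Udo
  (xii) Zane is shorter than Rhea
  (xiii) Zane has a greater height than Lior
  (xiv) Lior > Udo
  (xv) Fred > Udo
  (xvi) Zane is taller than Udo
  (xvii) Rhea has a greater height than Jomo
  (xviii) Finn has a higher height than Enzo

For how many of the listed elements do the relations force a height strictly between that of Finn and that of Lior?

3

Chaining upward from Lior reaches: Zane, Enzo, Jomo, Rhea.
Chaining downward from Finn reaches: Udo, Zane, Enzo, Jomo.
Strictly between Lior and Finn are those in both lists: Zane, Enzo, Jomo — 3 elements.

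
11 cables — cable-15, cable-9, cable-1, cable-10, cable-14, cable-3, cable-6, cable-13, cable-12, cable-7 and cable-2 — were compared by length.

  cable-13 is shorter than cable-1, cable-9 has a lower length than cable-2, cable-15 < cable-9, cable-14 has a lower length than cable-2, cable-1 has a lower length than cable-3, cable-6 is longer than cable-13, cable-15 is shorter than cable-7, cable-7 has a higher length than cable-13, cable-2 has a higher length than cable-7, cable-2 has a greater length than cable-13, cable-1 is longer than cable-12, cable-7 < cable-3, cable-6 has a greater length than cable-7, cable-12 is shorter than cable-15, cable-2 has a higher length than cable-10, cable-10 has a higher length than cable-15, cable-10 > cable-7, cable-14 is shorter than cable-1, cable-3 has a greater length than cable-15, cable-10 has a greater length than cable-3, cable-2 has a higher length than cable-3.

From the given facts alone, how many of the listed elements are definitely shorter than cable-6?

4

Directly below cable-6: cable-13, cable-7.
One step further: cable-15 (3 so far).
One step further: cable-12 (4 so far).
No other element is forced below cable-6 by the given relations, so the count is 4.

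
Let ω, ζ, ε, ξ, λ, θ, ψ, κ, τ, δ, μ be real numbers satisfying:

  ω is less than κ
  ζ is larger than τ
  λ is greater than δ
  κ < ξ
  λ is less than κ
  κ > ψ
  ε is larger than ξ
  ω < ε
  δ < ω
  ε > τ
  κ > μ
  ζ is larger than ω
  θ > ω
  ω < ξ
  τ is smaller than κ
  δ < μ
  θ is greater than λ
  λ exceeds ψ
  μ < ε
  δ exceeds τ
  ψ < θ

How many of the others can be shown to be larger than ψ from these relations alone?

The elements the relations force above ψ are λ, κ, ξ, θ, ε — no chain reaches any other.
That is 5.

5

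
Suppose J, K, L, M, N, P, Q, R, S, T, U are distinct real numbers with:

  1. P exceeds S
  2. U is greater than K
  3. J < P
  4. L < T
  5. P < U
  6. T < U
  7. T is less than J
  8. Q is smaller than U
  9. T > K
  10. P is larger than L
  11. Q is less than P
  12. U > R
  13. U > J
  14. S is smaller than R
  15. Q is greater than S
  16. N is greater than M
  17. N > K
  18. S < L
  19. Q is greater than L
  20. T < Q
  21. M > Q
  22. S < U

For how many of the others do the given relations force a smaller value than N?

6

From N the given relations immediately reach K, M.
From those, Q — 3 in total.
From those, S, L, T — 6 in total.
Nothing else is reachable below N; 6 in all.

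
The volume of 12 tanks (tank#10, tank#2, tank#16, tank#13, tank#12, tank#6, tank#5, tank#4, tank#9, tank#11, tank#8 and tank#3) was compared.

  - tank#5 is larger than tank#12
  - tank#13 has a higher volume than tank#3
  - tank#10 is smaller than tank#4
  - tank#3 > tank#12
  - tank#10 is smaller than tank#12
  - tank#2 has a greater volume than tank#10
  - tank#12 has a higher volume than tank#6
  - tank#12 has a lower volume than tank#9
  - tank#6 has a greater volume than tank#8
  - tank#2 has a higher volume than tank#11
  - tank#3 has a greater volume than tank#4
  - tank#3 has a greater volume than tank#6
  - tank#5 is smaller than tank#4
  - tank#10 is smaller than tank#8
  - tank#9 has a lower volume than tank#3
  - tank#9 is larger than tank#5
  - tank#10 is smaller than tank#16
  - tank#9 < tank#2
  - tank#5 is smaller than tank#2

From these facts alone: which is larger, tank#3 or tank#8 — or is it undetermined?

tank#8 < tank#6 and tank#6 < tank#12 give tank#8 < tank#12.
With tank#12 < tank#5: tank#8 < tank#6 < tank#12 < tank#5.
With tank#5 < tank#4: tank#8 < tank#6 < tank#12 < tank#5 < tank#4.
With tank#4 < tank#3: tank#8 < tank#6 < tank#12 < tank#5 < tank#4 < tank#3.
So tank#3 is larger.

tank#3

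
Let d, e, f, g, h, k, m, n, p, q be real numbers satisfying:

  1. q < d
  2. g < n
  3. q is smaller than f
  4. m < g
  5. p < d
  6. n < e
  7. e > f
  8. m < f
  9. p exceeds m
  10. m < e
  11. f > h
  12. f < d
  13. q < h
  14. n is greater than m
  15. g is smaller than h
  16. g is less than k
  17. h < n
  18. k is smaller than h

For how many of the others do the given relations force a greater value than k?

5

The elements the relations force above k are h, f, n, e, d — no chain reaches any other.
That is 5.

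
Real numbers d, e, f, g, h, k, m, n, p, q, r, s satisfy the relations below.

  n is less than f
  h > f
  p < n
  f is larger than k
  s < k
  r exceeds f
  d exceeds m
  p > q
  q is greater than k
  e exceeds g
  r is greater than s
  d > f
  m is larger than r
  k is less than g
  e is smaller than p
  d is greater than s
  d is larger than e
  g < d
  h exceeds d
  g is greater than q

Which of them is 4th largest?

r

Chaining the given pairs: s < k < q < g < e < p < n < f < r < m < d < h.
Counting 4 from the largest end gives r.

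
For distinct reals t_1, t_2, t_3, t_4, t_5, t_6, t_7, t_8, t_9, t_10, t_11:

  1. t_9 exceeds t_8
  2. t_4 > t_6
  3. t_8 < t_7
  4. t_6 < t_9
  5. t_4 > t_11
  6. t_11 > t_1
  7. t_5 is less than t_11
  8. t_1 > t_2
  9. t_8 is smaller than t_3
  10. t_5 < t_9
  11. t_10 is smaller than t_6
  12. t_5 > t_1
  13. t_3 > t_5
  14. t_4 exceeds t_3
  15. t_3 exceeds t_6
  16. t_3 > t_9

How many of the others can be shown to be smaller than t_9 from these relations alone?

The elements the relations force below t_9 are t_2, t_10, t_1, t_6, t_5, t_8 — no chain reaches any other.
That is 6.

6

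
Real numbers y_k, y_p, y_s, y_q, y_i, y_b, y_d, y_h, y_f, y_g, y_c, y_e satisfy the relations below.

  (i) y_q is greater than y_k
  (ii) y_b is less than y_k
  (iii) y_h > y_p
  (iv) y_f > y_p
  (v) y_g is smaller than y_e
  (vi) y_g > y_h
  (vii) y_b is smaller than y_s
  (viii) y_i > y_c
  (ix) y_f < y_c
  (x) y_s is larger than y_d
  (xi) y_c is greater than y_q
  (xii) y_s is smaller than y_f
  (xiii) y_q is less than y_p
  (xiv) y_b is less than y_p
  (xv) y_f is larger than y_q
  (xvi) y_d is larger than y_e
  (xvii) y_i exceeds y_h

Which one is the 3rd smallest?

Chaining the given pairs: y_b < y_k < y_q < y_p < y_h < y_g < y_e < y_d < y_s < y_f < y_c < y_i.
The 3rd smallest is y_q.

y_q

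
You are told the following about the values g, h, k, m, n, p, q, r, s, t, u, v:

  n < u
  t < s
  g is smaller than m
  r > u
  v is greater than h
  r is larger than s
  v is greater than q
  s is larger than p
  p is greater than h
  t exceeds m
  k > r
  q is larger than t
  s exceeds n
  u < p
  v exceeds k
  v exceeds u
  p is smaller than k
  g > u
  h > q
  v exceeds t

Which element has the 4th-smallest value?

m

The consecutive relations fix a unique order: n < u < g < m < t < q < h < p < s < r < k < v.
Counting 4 from the smallest end gives m.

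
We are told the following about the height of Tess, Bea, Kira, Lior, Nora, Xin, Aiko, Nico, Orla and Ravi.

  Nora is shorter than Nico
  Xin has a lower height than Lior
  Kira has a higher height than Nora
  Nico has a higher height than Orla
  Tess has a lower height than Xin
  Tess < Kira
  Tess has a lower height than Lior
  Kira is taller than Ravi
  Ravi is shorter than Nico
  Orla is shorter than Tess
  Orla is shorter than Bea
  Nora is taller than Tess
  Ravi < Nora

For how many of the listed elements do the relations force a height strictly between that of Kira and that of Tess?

1

Chaining upward from Tess reaches: Nora, Nico, Xin, Lior.
Chaining downward from Kira reaches: Orla, Ravi, Nora.
Strictly between Tess and Kira are those in both lists: Nora — 1 element.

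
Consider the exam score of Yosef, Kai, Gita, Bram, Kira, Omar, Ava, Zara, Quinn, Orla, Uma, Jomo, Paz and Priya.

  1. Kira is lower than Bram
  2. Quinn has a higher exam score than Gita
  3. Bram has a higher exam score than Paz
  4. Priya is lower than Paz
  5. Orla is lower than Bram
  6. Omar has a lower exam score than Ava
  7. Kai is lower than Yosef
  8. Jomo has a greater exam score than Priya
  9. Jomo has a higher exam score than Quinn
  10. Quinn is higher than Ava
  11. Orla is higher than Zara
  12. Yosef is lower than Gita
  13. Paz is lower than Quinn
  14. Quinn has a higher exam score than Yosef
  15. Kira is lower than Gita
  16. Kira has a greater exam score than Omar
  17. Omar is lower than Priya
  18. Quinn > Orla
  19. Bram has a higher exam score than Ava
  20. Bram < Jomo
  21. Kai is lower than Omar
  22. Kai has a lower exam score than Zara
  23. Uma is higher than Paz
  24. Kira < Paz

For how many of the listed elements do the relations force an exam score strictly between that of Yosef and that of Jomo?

2

Chaining upward from Yosef reaches: Gita, Quinn.
Chaining downward from Jomo reaches: Kai, Omar, Kira, Priya, Paz, Zara, Ava, Orla, Gita, Quinn, Bram.
Strictly between Yosef and Jomo are those in both lists: Gita, Quinn — 2 elements.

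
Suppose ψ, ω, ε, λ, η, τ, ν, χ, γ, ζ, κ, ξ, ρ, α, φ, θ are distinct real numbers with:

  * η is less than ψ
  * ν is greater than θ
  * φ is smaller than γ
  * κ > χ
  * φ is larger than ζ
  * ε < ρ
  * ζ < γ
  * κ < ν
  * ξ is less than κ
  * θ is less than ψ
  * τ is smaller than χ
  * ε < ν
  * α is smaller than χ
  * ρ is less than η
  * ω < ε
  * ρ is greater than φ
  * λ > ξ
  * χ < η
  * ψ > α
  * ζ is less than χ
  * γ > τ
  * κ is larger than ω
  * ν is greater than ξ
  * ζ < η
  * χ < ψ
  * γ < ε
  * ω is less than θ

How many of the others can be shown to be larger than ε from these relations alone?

The elements the relations force above ε are ρ, ν, η, ψ — no chain reaches any other.
That is 4.

4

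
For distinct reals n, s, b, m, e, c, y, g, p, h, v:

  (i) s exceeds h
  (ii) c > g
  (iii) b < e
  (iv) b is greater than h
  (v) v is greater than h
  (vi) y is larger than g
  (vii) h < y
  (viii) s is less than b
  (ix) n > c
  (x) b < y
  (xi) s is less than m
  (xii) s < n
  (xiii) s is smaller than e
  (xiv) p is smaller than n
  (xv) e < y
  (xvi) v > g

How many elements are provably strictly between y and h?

3

The relations place h below y. An element lies strictly between them when it is forced above h and also forced below y.
Above h: {v, s, b, m, e, n}. Below y: {g, s, b, e}.
Intersection: {s, b, e} — 3.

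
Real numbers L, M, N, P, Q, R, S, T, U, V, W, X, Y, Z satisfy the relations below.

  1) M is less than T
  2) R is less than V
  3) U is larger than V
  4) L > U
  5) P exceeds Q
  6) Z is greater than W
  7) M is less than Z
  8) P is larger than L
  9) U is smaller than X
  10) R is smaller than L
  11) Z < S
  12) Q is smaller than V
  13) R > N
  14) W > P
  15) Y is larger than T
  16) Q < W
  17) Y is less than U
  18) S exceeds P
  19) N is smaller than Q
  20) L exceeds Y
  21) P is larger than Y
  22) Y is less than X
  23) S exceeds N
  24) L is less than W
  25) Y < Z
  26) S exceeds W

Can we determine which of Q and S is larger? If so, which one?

S

Q < V and V < U give Q < U.
Then U < L extends the chain to L.
With L < P: Q < V < U < L < P.
With P < S: Q < V < U < L < P < S.
So S is larger.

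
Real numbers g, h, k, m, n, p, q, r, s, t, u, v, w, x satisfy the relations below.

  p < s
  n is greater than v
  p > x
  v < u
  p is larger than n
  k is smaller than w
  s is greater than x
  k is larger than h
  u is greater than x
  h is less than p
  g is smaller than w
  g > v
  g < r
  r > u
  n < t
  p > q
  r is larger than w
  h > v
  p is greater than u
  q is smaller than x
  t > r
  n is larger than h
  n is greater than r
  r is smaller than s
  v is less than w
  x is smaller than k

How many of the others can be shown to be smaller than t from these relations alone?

10

From t the given relations immediately reach r, n.
From those, v, h, g, u, w — 7 in total.
From those, x, k — 9 in total.
From those, q — 10 in total.
Nothing else is reachable below t; 10 in all.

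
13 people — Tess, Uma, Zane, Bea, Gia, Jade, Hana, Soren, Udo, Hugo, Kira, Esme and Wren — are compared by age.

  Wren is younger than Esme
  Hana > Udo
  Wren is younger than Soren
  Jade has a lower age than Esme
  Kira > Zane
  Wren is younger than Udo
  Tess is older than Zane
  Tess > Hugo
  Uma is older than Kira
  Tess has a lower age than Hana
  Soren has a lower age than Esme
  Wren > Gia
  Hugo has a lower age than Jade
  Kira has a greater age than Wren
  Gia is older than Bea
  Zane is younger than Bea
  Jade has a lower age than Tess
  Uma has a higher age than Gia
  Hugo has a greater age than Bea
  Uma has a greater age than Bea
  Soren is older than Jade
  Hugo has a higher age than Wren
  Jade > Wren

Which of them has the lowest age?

Chaining upward from Zane: directly above it, Bea, Kira, Tess; then Gia, Hugo, Uma, Hana; then Wren, Jade; then Soren, Udo, Esme.
That covers every other element, and nothing is given below Zane, so Zane is the lowest age.

Zane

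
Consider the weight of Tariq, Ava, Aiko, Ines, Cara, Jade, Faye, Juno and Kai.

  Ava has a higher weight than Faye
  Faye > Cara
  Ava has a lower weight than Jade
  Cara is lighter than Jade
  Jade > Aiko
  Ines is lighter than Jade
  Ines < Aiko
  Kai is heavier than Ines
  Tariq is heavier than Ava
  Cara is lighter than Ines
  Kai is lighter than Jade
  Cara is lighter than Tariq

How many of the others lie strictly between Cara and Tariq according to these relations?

2

Chaining upward from Cara reaches: Ines, Aiko, Kai, Faye, Ava, Jade.
Chaining downward from Tariq reaches: Faye, Ava.
Strictly between Cara and Tariq are those in both lists: Faye, Ava — 2 elements.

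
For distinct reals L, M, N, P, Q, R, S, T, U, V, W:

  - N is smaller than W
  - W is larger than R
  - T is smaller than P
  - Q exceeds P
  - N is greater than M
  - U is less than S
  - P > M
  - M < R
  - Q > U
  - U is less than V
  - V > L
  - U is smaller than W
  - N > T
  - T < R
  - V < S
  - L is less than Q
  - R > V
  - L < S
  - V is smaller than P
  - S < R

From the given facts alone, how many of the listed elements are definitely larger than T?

The elements the relations force above T are N, P, Q, R, W — no chain reaches any other.
That is 5.

5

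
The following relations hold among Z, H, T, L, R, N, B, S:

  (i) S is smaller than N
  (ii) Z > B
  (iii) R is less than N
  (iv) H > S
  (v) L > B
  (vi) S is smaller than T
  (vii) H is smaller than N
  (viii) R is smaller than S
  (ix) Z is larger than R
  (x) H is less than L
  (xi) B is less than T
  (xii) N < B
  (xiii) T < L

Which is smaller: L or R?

Chaining the given relations: R < S < N < B < T < L.
So R < L; R is the smaller of the two.

R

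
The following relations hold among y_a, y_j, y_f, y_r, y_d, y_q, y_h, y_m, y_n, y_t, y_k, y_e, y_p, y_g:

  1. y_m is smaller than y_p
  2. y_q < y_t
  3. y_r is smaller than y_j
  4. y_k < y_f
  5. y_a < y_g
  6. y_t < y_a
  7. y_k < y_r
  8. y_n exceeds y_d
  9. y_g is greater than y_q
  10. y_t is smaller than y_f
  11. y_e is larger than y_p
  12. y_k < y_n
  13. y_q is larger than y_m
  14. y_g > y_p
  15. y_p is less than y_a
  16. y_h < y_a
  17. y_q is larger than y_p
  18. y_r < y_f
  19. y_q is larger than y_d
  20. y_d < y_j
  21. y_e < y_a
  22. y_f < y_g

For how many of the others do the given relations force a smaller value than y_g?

11

Directly below y_g: y_p, y_q, y_a, y_f.
One step further: y_k, y_m, y_d, y_r, y_e, y_h, y_t (11 so far).
No other element is forced below y_g by the given relations, so the count is 11.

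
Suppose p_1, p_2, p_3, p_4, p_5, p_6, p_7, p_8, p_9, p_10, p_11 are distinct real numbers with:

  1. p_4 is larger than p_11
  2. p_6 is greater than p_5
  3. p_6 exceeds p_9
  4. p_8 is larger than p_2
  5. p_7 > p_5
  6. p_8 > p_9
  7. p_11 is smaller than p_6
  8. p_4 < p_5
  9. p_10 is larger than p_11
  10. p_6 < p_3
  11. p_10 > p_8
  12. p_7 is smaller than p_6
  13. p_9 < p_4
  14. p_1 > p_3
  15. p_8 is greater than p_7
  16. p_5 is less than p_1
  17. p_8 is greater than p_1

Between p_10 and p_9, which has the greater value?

p_10

p_9 < p_4 < p_5 < p_7 < p_6 < p_3 < p_1 < p_8 < p_10, by transitivity through p_4, p_5, p_7, p_6, p_3, p_1, p_8.
So p_9 < p_10; p_10 is the larger of the two.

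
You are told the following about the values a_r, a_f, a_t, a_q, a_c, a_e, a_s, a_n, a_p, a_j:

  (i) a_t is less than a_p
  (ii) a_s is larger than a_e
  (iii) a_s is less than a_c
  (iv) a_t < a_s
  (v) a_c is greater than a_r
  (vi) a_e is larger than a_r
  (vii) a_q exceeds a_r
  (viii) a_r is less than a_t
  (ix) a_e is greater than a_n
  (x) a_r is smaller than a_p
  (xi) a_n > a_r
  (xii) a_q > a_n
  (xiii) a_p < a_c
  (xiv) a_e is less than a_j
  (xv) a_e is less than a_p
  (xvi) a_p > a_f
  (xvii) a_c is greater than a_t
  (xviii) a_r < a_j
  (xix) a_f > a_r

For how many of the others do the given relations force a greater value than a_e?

4

From a_e the given relations immediately reach a_j, a_s, a_p.
From those, a_c — 4 in total.
Nothing else is reachable above a_e; 4 in all.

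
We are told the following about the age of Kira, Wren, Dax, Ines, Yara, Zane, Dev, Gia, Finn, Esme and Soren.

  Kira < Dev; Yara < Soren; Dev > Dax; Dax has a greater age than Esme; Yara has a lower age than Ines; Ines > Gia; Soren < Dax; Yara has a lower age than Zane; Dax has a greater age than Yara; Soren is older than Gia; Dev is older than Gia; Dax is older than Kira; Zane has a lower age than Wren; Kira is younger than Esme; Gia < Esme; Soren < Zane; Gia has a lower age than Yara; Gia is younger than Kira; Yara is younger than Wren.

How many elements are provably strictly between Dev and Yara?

Chaining upward from Yara reaches: Soren, Ines, Zane, Dax, Wren.
Chaining downward from Dev reaches: Gia, Soren, Kira, Esme, Dax.
Strictly between Yara and Dev are those in both lists: Soren, Dax — 2 elements.

2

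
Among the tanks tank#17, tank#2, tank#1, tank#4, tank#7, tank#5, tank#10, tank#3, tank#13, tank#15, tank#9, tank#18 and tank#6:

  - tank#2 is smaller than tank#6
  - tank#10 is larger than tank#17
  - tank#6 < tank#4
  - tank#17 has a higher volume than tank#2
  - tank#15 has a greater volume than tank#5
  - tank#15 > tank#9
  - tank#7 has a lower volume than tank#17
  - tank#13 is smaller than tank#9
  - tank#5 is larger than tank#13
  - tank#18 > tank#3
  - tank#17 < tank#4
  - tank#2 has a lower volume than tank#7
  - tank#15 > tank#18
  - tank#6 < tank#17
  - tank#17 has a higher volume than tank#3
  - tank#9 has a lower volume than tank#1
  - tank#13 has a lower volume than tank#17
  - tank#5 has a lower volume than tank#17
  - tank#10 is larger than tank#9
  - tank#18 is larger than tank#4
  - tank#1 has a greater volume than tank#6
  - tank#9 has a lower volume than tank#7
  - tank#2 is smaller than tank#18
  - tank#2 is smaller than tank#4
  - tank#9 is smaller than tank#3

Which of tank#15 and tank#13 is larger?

tank#13 < tank#9 and tank#9 < tank#7 give tank#13 < tank#7.
Then tank#7 < tank#17 extends the chain to tank#17.
Then tank#17 < tank#4 extends the chain to tank#4.
Then tank#4 < tank#18 extends the chain to tank#18.
With tank#18 < tank#15: tank#13 < tank#9 < tank#7 < tank#17 < tank#4 < tank#18 < tank#15.
So tank#13 < tank#15; tank#15 is the larger of the two.

tank#15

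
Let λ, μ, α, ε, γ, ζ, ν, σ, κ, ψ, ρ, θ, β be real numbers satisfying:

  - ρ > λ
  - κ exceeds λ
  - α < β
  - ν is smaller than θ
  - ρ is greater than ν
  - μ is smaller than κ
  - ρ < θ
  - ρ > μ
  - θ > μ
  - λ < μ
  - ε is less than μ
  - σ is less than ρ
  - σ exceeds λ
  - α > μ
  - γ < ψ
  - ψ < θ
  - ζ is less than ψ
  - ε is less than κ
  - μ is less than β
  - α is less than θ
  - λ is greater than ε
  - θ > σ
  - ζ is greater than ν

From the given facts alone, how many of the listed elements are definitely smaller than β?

4

The elements the relations force below β are ε, λ, μ, α — no chain reaches any other.
That is 4.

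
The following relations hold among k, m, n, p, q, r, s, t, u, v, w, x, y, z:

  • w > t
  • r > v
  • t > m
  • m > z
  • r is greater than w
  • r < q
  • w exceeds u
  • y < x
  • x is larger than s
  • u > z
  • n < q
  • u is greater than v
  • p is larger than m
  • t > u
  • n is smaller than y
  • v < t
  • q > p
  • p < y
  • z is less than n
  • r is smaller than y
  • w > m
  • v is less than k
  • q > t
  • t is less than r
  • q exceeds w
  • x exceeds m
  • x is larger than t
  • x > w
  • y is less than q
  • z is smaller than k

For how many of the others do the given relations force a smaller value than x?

From x the given relations immediately reach s, m, t, w, y.
From those, z, v, u, n, p, r — 11 in total.
No other element is forced below x by the given relations, so the count is 11.

11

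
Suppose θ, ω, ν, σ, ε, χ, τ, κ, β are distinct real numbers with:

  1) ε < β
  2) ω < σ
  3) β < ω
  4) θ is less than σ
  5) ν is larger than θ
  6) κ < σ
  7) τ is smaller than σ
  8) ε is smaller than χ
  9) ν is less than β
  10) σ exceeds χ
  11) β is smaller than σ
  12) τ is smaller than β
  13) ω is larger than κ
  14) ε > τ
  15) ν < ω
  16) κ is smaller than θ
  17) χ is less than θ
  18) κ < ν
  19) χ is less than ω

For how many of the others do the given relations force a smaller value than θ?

From θ the given relations immediately reach κ, χ.
From those, ε — 3 in total.
From those, τ — 4 in total.
No other element is forced below θ by the given relations, so the count is 4.

4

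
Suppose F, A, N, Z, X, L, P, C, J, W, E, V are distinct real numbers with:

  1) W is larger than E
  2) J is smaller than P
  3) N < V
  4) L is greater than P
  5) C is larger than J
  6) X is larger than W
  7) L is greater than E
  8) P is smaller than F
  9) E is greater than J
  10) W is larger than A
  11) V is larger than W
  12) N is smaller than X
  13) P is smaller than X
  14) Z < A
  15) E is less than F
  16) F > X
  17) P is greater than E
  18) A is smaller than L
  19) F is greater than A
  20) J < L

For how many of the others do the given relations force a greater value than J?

8

Directly above J: E, C, P, L.
One step further: W, X, F (7 so far).
One step further: V (8 so far).
No other element is forced above J by the given relations, so the count is 8.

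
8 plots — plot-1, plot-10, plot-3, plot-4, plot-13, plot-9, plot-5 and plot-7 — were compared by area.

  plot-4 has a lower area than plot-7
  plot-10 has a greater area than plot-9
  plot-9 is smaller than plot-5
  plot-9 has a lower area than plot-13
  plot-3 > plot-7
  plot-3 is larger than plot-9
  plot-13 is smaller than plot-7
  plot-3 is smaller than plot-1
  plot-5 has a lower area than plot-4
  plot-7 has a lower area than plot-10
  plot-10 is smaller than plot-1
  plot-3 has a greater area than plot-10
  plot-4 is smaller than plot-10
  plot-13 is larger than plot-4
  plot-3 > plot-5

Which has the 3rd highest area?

plot-10

The consecutive relations fix a unique order: plot-9 < plot-5 < plot-4 < plot-13 < plot-7 < plot-10 < plot-3 < plot-1.
Counting 3 from the largest end gives plot-10.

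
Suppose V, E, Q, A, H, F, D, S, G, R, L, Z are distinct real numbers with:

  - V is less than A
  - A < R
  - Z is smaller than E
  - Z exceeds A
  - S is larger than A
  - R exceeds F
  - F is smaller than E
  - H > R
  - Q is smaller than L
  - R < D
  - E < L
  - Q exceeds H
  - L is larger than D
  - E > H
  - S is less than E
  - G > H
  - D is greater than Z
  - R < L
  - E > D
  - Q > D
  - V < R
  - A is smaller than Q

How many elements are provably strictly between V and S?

The relations place V below S. An element lies strictly between them when it is forced above V and also forced below S.
Above V: {A, R, Z, D, H, Q, E, G, L}. Below S: {A}.
Intersection: {A} — 1.

1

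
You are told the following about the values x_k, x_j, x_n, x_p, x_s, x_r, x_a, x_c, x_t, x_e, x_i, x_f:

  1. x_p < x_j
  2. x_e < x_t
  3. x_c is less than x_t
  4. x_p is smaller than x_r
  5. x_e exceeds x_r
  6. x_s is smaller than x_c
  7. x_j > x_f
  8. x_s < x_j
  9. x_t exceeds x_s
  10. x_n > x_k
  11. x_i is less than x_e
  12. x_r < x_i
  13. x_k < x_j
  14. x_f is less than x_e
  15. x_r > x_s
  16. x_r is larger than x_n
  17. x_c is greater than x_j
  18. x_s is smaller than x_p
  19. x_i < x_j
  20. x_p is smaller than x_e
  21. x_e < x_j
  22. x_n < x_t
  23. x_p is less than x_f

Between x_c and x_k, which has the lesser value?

The relevant relations are x_k < x_n; x_n < x_r; x_r < x_i; x_i < x_e; x_e < x_j; x_j < x_c.
Chaining these gives x_k < x_n < x_r < x_i < x_e < x_j < x_c.
So x_k < x_c; x_k is the smaller of the two.

x_k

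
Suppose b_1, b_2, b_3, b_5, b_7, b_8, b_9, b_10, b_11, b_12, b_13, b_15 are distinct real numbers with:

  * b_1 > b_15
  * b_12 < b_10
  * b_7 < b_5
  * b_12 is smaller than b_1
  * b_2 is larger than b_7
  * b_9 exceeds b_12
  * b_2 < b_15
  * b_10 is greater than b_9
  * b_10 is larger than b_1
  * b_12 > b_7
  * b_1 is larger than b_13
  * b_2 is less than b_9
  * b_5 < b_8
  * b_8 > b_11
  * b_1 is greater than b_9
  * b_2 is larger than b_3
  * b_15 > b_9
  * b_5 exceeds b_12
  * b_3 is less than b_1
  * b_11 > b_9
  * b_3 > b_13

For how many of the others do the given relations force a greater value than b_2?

6

From b_2 the given relations immediately reach b_9, b_15.
From those, b_11, b_1, b_10 — 5 in total.
From those, b_8 — 6 in total.
No other element is forced above b_2 by the given relations, so the count is 6.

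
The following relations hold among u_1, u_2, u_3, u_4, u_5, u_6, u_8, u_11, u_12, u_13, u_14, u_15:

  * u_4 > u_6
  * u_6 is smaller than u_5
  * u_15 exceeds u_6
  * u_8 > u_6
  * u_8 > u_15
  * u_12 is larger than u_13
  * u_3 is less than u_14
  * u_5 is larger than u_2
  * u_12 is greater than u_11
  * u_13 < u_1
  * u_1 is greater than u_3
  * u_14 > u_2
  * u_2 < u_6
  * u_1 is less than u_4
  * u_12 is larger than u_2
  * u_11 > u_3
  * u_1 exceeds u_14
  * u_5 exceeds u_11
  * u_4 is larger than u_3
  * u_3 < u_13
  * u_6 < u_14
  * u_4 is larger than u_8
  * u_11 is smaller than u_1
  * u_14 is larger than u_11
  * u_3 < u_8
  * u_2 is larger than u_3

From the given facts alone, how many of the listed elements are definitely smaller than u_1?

6

The elements the relations force below u_1 are u_3, u_2, u_6, u_11, u_14, u_13 — no chain reaches any other.
That is 6.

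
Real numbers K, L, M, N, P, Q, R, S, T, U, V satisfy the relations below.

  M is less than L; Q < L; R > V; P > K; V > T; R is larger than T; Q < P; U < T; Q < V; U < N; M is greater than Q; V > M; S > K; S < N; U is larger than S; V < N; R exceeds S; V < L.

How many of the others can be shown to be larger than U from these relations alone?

From U the given relations immediately reach T, N.
From those, V, R — 4 in total.
From those, L — 5 in total.
Nothing else is reachable above U; 5 in all.

5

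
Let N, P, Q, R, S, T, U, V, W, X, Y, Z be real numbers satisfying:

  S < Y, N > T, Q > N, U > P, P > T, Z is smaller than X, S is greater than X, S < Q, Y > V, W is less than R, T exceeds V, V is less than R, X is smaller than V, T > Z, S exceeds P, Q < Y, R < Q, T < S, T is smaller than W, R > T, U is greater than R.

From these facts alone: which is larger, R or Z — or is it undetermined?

R

Following the relations from Z: Z < X < V < T < W < R.
So R is larger.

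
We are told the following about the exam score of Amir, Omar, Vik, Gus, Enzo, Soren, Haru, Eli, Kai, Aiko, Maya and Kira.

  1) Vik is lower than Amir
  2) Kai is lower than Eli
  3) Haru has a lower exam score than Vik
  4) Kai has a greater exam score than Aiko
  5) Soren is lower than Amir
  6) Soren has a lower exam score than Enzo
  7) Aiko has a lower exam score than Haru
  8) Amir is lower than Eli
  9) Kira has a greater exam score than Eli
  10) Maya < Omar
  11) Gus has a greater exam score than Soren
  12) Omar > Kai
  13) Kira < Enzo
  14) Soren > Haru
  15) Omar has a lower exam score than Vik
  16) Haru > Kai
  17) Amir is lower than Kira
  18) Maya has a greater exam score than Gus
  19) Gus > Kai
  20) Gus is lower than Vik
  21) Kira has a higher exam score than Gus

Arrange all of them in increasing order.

Aiko < Kai < Haru < Soren < Gus < Maya < Omar < Vik < Amir < Eli < Kira < Enzo

Each adjacent pair is fixed by a given relation: Aiko < Kai; Kai < Haru; Haru < Soren; Soren < Gus; Gus < Maya; Maya < Omar; Omar < Vik; Vik < Amir; Amir < Eli; Eli < Kira; Kira < Enzo. Chaining them end to end gives the full order.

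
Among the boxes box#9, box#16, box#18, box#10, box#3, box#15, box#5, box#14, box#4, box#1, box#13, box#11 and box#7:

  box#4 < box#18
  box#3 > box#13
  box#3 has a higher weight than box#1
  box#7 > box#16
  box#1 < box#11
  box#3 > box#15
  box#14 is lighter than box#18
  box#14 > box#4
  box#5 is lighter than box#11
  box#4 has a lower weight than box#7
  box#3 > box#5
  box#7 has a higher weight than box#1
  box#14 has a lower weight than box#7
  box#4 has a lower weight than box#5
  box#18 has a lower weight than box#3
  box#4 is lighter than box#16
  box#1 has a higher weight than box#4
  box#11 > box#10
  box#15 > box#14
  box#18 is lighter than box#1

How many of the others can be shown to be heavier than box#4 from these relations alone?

9

From box#4 the given relations immediately reach box#5, box#14, box#18, box#1, box#16, box#7.
From those, box#15, box#3, box#11 — 9 in total.
No other element is forced above box#4 by the given relations, so the count is 9.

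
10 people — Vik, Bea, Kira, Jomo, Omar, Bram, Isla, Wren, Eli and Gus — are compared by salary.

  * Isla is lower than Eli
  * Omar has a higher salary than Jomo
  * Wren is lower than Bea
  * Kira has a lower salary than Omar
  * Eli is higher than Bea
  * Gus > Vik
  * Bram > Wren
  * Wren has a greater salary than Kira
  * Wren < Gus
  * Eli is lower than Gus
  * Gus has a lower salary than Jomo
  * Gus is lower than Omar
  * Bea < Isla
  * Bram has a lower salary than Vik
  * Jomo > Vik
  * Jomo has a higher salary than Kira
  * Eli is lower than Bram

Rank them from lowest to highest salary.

Kira < Wren < Bea < Isla < Eli < Bram < Vik < Gus < Jomo < Omar

Each adjacent pair is fixed by a given relation: Kira < Wren; Wren < Bea; Bea < Isla; Isla < Eli; Eli < Bram; Bram < Vik; Vik < Gus; Gus < Jomo; Jomo < Omar. Chaining them end to end gives the full order.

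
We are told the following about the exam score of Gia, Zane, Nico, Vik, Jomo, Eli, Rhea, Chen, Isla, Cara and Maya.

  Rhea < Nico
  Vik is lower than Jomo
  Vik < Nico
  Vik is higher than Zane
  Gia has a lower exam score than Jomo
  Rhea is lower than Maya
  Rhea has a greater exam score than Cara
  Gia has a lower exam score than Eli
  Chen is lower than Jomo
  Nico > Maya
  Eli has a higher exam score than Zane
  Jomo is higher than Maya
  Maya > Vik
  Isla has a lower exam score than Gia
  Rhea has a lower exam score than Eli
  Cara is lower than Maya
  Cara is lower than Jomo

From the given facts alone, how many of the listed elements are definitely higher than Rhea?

4

The elements the relations force above Rhea are Maya, Eli, Nico, Jomo — no chain reaches any other.
That is 4.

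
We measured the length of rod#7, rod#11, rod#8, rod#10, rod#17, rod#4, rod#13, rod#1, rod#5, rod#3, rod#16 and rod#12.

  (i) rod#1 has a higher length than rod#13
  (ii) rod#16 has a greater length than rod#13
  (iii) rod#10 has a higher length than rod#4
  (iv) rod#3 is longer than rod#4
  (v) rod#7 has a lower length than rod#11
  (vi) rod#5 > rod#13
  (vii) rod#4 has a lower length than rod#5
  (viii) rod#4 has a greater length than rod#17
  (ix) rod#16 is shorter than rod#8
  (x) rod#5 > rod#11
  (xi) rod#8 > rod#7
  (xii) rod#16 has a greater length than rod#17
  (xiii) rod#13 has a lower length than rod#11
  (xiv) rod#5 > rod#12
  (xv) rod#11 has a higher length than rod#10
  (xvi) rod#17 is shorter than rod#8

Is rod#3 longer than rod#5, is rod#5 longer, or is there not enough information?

Following every chain through rod#3: below rod#3 we get rod#17, rod#4.
rod#5 is not reached, and no chain runs the other way from rod#5 to rod#3.
So the given relations leave the order of rod#3 and rod#5 undetermined.

undetermined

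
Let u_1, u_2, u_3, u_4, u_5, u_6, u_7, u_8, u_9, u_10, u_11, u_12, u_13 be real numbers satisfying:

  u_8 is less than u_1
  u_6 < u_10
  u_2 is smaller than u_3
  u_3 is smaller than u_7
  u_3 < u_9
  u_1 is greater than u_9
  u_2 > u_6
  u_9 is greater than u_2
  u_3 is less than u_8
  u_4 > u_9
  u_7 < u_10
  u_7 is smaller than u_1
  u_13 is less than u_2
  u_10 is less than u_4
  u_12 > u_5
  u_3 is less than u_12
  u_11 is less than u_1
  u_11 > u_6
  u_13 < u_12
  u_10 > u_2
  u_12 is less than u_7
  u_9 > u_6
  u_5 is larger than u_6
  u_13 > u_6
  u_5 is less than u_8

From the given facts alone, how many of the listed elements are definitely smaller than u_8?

5

From u_8 the given relations immediately reach u_5, u_3.
From those, u_6, u_2 — 4 in total.
From those, u_13 — 5 in total.
Nothing else is reachable below u_8; 5 in all.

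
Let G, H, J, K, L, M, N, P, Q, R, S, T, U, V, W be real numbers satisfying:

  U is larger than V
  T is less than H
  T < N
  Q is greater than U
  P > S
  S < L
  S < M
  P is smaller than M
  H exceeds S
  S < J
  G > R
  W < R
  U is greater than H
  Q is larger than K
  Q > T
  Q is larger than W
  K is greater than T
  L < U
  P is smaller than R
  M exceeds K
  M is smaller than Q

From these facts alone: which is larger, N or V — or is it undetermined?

Following every chain through V: above V we get U, Q.
N is not reached, and no chain runs the other way from N to V.
So the given relations leave the order of V and N undetermined.

undetermined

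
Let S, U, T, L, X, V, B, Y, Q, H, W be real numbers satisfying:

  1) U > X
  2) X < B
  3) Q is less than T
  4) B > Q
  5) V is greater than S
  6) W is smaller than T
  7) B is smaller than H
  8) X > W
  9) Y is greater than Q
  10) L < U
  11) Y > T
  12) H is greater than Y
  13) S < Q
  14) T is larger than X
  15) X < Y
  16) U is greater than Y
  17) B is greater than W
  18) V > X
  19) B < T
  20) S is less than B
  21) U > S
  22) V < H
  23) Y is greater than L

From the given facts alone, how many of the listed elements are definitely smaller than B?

The elements the relations force below B are S, Q, W, X — no chain reaches any other.
That is 4.

4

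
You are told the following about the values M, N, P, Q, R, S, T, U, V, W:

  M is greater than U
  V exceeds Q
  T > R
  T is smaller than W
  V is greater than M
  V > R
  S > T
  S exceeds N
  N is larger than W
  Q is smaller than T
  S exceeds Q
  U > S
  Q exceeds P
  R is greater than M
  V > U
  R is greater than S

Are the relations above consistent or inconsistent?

Chaining the given relations yields T < W < N < S < U < M < R, so T < R. But one relation states R < T. These cannot both hold.

inconsistent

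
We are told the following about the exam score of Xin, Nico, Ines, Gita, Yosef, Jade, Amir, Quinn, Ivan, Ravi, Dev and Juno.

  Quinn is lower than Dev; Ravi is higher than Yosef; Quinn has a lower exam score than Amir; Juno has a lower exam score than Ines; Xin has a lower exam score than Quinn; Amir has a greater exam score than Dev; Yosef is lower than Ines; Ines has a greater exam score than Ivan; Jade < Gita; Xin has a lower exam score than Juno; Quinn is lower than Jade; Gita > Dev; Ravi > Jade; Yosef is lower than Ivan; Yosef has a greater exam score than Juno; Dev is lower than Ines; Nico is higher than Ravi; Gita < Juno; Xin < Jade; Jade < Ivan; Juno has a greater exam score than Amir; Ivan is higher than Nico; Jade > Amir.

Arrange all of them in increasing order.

Nothing is placed below Xin, so it is least; from there Xin < Quinn; Quinn < Dev; Dev < Amir; Amir < Jade; Jade < Gita; Gita < Juno; Juno < Yosef; Yosef < Ravi; Ravi < Nico; Nico < Ivan; Ivan < Ines, each given directly.

Xin < Quinn < Dev < Amir < Jade < Gita < Juno < Yosef < Ravi < Nico < Ivan < Ines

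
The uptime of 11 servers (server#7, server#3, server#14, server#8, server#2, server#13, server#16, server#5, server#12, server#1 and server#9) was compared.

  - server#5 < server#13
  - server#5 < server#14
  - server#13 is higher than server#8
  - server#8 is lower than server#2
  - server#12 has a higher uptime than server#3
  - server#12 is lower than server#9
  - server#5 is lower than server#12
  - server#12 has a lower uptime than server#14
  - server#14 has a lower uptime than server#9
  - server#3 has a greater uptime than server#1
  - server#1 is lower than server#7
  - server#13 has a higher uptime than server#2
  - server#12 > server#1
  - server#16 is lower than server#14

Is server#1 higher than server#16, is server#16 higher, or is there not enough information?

Following every chain through server#1: above server#1 we get server#3, server#7, server#12, server#14, server#9.
server#16 is not reached, and no chain runs the other way from server#16 to server#1.
So the given relations leave the order of server#1 and server#16 undetermined.

undetermined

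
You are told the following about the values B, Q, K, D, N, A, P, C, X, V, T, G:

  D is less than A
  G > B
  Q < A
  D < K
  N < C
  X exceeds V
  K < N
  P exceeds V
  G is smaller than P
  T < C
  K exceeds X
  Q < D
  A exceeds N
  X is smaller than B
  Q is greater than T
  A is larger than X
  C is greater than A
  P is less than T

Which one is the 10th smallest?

N

Piecing the relations together gives one ordering: V < X < B < G < P < T < Q < D < K < N < A < C.
Counting 10 from the smallest end gives N.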